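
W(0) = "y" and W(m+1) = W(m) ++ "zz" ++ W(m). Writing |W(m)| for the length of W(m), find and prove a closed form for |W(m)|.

Claim: |W(m)| = 3·2^m − 2.

Base case: |W(0)| = 1, and 3·2^0 − 2 = 1.
Assume |W(k)| = 3·2^k − 2.
Then |W(k+1)| = |W(k)| + 2 + |W(k)| = 2|W(k)| + 2 = 2(3·2^k − 2) + 2 = 3·2^{k+1} − 4 + 2 = 3·2^{k+1} − 2.
This completes the inductive step, so |W(m)| = 3·2^m − 2 for all m ≥ 0.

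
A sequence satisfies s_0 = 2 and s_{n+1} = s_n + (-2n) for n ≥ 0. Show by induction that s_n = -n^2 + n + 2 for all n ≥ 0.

Base case: s_0 = 2, and -0^2 + 0 + 2 = 2.
Assume s_j = -j^2 + j + 2.
Then s_{j+1} = s_j + (-2j) = (-j^2 + j + 2) + (-2j) = -j^2 − j + 2,
and -(j+1)^2 + (j+1) + 2 = -j^2 − j + 2.
Hence s_n = -n^2 + n + 2 for every n ≥ 0, by induction.

s_n = -n^2 + n + 2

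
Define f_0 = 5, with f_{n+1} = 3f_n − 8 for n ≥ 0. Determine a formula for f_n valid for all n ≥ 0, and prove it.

Claim: f_n = 3^n + 4.

Base case: f_0 = 5, and 3^0 + 4 = 1 + 4 = 5.
Assume f_m = 3^m + 4 for some m ≥ 0.
Then f_{m+1} = 3f_m − 8 = 3·(3^m + 4) − 8 = 3^{m+1} + 12 − 8 = 3^{m+1} + 4.
So the formula holds for m+1, and by induction f_n = 3^n + 4 for all n ≥ 0.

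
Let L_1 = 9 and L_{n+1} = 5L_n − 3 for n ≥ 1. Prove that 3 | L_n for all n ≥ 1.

Base case: L_1 = 9 = 3·3, so 3 | L_1.
Assume 3 | L_r, so L_r = 3t for some integer t.
Then L_{r+1} = 5L_r − 3 = 5·(3t) − 3 = 3(5t − 1), so 3 | L_{r+1}.
Hence 3 | L_n for every n ≥ 1, by induction.

3 | L_n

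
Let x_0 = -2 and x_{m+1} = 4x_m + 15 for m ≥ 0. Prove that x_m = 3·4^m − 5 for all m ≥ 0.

Base case: x_0 = -2, and 3·4^0 − 5 = 3 − 5 = -2.
Assume x_k = 3·4^k − 5 for some k ≥ 0.
Then x_{k+1} = 4x_k + 15 = 4·(3·4^k − 5) + 15 = 12·4^k − 20 + 15 = 3·4^{k+1} − 5.
By induction, x_m = 3·4^m − 5 for all m ≥ 0.

x_m = 3·4^m − 5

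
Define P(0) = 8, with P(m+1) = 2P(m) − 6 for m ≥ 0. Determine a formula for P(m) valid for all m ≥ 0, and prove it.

Claim: P(m) = 2^{m+1} + 6.

Base case: P(0) = 8, and 2^{0+1} + 6 = 2 + 6 = 8.
Assume P(r) = 2^{r+1} + 6 for some r ≥ 0.
Then P(r+1) = 2P(r) − 6 = 2·(2^{r+1} + 6) − 6 = 2^{r+2} + 12 − 6 = 2^{r+2} + 6.
By induction, P(m) = 2^{m+1} + 6 for all m ≥ 0.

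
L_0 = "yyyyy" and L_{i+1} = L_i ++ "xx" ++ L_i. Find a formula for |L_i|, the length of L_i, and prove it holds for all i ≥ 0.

Claim: |L_i| = 7·2^i − 2.

Base case: |L_0| = 5, and 7·2^0 − 2 = 5.
Assume |L_r| = 7·2^r − 2.
Then |L_{r+1}| = |L_r| + 2 + |L_r| = 2|L_r| + 2 = 2(7·2^r − 2) + 2 = 7·2^{r+1} − 4 + 2 = 7·2^{r+1} − 2.
Hence |L_i| = 7·2^i − 2 for every i ≥ 0, by induction.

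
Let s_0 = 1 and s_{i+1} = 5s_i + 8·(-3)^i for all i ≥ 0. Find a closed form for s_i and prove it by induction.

Claim: s_i = 2·5^i − (-3)^i.

Base case: s_0 = 1, and 2·5^0 − (-3)^0 = 2 − 1 = 1.
Assume s_m = 2·5^m − (-3)^m for some m ≥ 0.
Then s_{m+1} = 5s_m + 8·(-3)^m = 5·(2·5^m − (-3)^m) + 8·(-3)^m = 2·5^{m+1} − 5·(-3)^m + 8·(-3)^m = 2·5^{m+1} + 3·(-3)^m = 2·5^{m+1} − (-3)^{m+1}.
So the formula holds for m+1, and by induction s_i = 2·5^i − (-3)^i for all i ≥ 0.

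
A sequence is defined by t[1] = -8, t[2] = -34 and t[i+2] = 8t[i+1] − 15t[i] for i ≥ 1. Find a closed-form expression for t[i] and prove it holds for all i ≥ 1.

Claim: t[i] = -5^i − 3^i.

Base cases: t[1] = -8 and -5^1 − 3^1 = -8; t[2] = -34 and -5^2 − 3^2 = -34.
Assume t[j] = -5^j − 3^j for all 1 ≤ j ≤ r, where r ≥ 2.
Then t[r+1] = 8t[r] − 15t[r−1] = 8·(-5^r − 3^r) − 15·(-5^{r−1} − 3^{r−1}) = -(8·5 − 15)5^{r−1} − (8·3 − 15)3^{r−1} = -25·5^{r−1} − 9·3^{r−1} = -5^{r+1} − 3^{r+1}.
Hence t[i] = -5^i − 3^i for every i ≥ 1, by strong induction.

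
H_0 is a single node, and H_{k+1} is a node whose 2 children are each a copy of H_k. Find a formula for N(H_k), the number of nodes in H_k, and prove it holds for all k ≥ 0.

Claim: N(H_k) = 2^{k+1} − 1.

Base case: N(H_0) = 1, and 2^{0+1} − 1 = 1.
Assume N(H_r) = 2^{r+1} − 1.
Then N(H_{r+1}) = 1 + 2N(H_r) = 1 + 2(2^{r+1} − 1) = 2^{r+2} − 2 + 1 = 2^{r+2} − 1.
So the formula holds for r+1, and by induction N(H_k) = 2^{k+1} − 1 for all k ≥ 0.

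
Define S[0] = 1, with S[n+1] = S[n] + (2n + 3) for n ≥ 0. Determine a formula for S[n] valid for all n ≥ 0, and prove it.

Claim: S[n] = n^2 + 2n + 1.

Base case: S[0] = 1, and 0^2 + 2·0 + 1 = 1.
Assume S[r] = r^2 + 2r + 1.
Then S[r+1] = S[r] + (2r + 3) = (r^2 + 2r + 1) + (2r + 3) = r^2 + 4r + 4,
and (r+1)^2 + 2·(r+1) + 1 = r^2 + 4r + 4.
Hence S[n] = n^2 + 2n + 1 for every n ≥ 0, by induction.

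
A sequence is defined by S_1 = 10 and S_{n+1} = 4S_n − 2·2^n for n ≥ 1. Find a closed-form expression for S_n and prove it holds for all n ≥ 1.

Claim: S_n = 2·4^n + 2^n.

Base case: S_1 = 10, and 2·4^1 + 2^1 = 8 + 2 = 10.
Assume S_k = 2·4^k + 2^k for some k ≥ 1.
Then S_{k+1} = 4S_k − 2·2^k = 4·(2·4^k + 2^k) − 2·2^k = 2·4^{k+1} + 4·2^k − 2·2^k = 2·4^{k+1} + 2·2^k = 2·4^{k+1} + 2^{k+1}.
This completes the inductive step, so S_n = 2·4^n + 2^n for all n ≥ 1.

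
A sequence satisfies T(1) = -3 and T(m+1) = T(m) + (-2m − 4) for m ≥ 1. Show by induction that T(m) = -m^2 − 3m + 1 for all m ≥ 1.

Base case: T(1) = -3, and -1^2 − 3·1 + 1 = -3.
Assume T(j) = -j^2 − 3j + 1.
Then T(j+1) = T(j) + (-2j − 4) = (-j^2 − 3j + 1) + (-2j − 4) = -j^2 − 5j − 3,
and -(j+1)^2 − 3·(j+1) + 1 = -j^2 − 5j − 3.
This completes the inductive step, so T(m) = -m^2 − 3m + 1 for all m ≥ 1.

T(m) = -m^2 − 3m + 1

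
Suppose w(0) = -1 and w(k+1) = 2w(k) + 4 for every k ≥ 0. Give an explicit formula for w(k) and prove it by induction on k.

Claim: w(k) = 3·2^k − 4.

Base case: w(0) = -1, and 3·2^0 − 4 = 3 − 4 = -1.
Assume w(r) = 3·2^r − 4 for some r ≥ 0.
Then w(r+1) = 2w(r) + 4 = 2·(3·2^r − 4) + 4 = 6·2^r − 8 + 4 = 3·2^{r+1} − 4.
Hence w(k) = 3·2^k − 4 for every k ≥ 0, by induction.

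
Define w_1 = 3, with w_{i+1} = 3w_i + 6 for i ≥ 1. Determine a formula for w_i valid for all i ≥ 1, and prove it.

Claim: w_i = 2·3^i − 3.

Base case: w_1 = 3, and 2·3^1 − 3 = 6 − 3 = 3.
Assume w_r = 2·3^r − 3 for some r ≥ 1.
Then w_{r+1} = 3w_r + 6 = 3·(2·3^r − 3) + 6 = 6·3^r − 9 + 6 = 2·3^{r+1} − 3.
By induction, w_i = 2·3^i − 3 for all i ≥ 1.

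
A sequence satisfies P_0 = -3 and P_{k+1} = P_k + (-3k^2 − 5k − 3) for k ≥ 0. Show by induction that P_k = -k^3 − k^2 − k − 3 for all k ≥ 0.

Base case: P_0 = -3, and -0^3 − 0^2 − 0 − 3 = -3.
Assume P_j = -j^3 − j^2 − j − 3.
Then P_{j+1} = P_j + (-3j^2 − 5j − 3) = (-j^3 − j^2 − j − 3) + (-3j^2 − 5j − 3) = -j^3 − 4j^2 − 6j − 6,
and -(j+1)^3 − (j+1)^2 − (j+1) − 3 = -j^3 − 4j^2 − 6j − 6.
Hence P_k = -k^3 − k^2 − k − 3 for every k ≥ 0, by induction.

P_k = -k^3 − k^2 − k − 3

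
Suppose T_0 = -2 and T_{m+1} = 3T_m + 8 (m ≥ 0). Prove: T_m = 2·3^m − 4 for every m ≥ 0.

Base case: T_0 = -2, and 2·3^0 − 4 = 2 − 4 = -2.
Assume T_j = 2·3^j − 4 for some j ≥ 0.
Then T_{j+1} = 3T_j + 8 = 3·(2·3^j − 4) + 8 = 6·3^j − 12 + 8 = 2·3^{j+1} − 4.
By induction, T_m = 2·3^m − 4 for all m ≥ 0.

T_m = 2·3^m − 4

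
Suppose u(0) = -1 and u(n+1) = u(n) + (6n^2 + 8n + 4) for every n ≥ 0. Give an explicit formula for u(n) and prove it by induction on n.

Claim: u(n) = 2n^3 + n^2 + n − 1.

Base case: u(0) = -1, and 2·0^3 + 0^2 + 0 − 1 = -1.
Assume u(r) = 2r^3 + r^2 + r − 1.
Then u(r+1) = u(r) + (6r^2 + 8r + 4) = (2r^3 + r^2 + r − 1) + (6r^2 + 8r + 4) = 2r^3 + 7r^2 + 9r + 3,
and 2·(r+1)^3 + (r+1)^2 + (r+1) − 1 = 2r^3 + 7r^2 + 9r + 3.
Hence u(n) = 2n^3 + n^2 + n − 1 for every n ≥ 0, by induction.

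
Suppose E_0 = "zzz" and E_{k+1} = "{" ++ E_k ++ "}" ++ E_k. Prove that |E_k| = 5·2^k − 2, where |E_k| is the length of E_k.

Base case: |E_0| = 3, and 5·2^0 − 2 = 3.
Assume |E_m| = 5·2^m − 2.
Then |E_{m+1}| = 1 + |E_m| + 1 + |E_m| = 2|E_m| + 2 = 2(5·2^m − 2) + 2 = 5·2^{m+1} − 4 + 2 = 5·2^{m+1} − 2.
This completes the inductive step, so |E_k| = 5·2^k − 2 for all k ≥ 0.

|E_k| = 5·2^k − 2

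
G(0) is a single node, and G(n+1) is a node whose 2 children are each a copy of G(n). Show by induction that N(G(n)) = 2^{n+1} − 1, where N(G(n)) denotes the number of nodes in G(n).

Base case: N(G(0)) = 1, and 2^{0+1} − 1 = 1.
Assume N(G(r)) = 2^{r+1} − 1.
Then N(G(r+1)) = 1 + 2N(G(r)) = 1 + 2(2^{r+1} − 1) = 2^{r+2} − 2 + 1 = 2^{r+2} − 1.
Hence N(G(n)) = 2^{n+1} − 1 for every n ≥ 0, by induction.

N(G(n)) = 2^{n+1} − 1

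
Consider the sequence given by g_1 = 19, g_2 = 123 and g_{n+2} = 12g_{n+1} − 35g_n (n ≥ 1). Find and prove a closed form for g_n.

Claim: g_n = 5^n + 2·7^n.

Base cases: g_1 = 19 and 5^1 + 2·7^1 = 19; g_2 = 123 and 5^2 + 2·7^2 = 123.
Assume g_j = 5^j + 2·7^j for all 1 ≤ j ≤ r, where r ≥ 2.
Then g_{r+1} = 12g_r − 35g_{r−1} = 12·(5^r + 2·7^r) − 35·(5^{r−1} + 2·7^{r−1}) = (12·5 − 35)5^{r−1} + 2·(12·7 − 35)7^{r−1} = 25·5^{r−1} + 98·7^{r−1} = 5^{r+1} + 2·7^{r+1}.
This completes the inductive step, so g_n = 5^n + 2·7^n for all n ≥ 1.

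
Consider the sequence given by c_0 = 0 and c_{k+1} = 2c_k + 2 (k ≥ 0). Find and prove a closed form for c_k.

Claim: c_k = 2^{k+1} − 2.

Base case: c_0 = 0, and 2^{0+1} − 2 = 2 − 2 = 0.
Assume c_r = 2^{r+1} − 2 for some r ≥ 0.
Then c_{r+1} = 2c_r + 2 = 2·(2^{r+1} − 2) + 2 = 2^{r+2} − 4 + 2 = 2^{r+2} − 2.
This completes the inductive step, so c_k = 2^{k+1} − 2 for all k ≥ 0.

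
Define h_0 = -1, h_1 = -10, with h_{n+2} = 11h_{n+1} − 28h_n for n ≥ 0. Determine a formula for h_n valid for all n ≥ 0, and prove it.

Claim: h_n = 4^n − 2·7^n.

Base cases: h_0 = -1 and 4^0 − 2·7^0 = -1; h_1 = -10 and 4^1 − 2·7^1 = -10.
Assume h_j = 4^j − 2·7^j for all 0 ≤ j ≤ r, where r ≥ 1.
Then h_{r+1} = 11h_r − 28h_{r−1} = 11·(4^r − 2·7^r) − 28·(4^{r−1} − 2·7^{r−1}) = (11·4 − 28)4^{r−1} − 2·(11·7 − 28)7^{r−1} = 16·4^{r−1} − 98·7^{r−1} = 4^{r+1} − 2·7^{r+1}.
By strong induction, h_n = 4^n − 2·7^n for all n ≥ 0.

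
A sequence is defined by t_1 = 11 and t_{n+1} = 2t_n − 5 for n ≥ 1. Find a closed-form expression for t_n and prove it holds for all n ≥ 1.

Claim: t_n = 3·2^n + 5.

Base case: t_1 = 11, and 3·2^1 + 5 = 6 + 5 = 11.
Assume t_k = 3·2^k + 5 for some k ≥ 1.
Then t_{k+1} = 2t_k − 5 = 2·(3·2^k + 5) − 5 = 6·2^k + 10 − 5 = 3·2^{k+1} + 5.
This completes the inductive step, so t_n = 3·2^n + 5 for all n ≥ 1.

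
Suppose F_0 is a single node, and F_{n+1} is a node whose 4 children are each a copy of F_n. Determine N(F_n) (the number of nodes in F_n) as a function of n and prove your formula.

Claim: N(F_n) = (4^{n+1} − 1)/3.

Base case: N(F_0) = 1, and (4^{0+1} − 1)/3 = 1.
Assume N(F_k) = (4^{k+1} − 1)/3.
Then N(F_{k+1}) = 1 + 4N(F_k) = 1 + 4·(4^{k+1} − 1)/3 = 1 + (4^{k+2} − 4)/3 = (3 + 4^{k+2} − 4)/3 = (4^{k+2} − 1)/3.
Hence N(F_n) = (4^{n+1} − 1)/3 for every n ≥ 0, by induction.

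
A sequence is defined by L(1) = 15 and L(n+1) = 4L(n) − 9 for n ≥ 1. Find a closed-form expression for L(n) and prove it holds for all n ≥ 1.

Claim: L(n) = 3·4^n + 3.

Base case: L(1) = 15, and 3·4^1 + 3 = 12 + 3 = 15.
Assume L(r) = 3·4^r + 3 for some r ≥ 1.
Then L(r+1) = 4L(r) − 9 = 4·(3·4^r + 3) − 9 = 12·4^r + 12 − 9 = 3·4^{r+1} + 3.
Hence L(n) = 3·4^n + 3 for every n ≥ 1, by induction.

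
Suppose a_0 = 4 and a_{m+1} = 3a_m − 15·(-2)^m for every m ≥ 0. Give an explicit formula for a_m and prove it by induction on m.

Claim: a_m = 3^m + 3·(-2)^m.

Base case: a_0 = 4, and 3^0 + 3·(-2)^0 = 1 + 3 = 4.
Assume a_j = 3^j + 3·(-2)^j for some j ≥ 0.
Then a_{j+1} = 3a_j − 15·(-2)^j = 3·(3^j + 3·(-2)^j) − 15·(-2)^j = 3^{j+1} + 9·(-2)^j − 15·(-2)^j = 3^{j+1} − 6·(-2)^j = 3^{j+1} + 3·(-2)^{j+1}.
By induction, a_m = 3^m + 3·(-2)^m for all m ≥ 0.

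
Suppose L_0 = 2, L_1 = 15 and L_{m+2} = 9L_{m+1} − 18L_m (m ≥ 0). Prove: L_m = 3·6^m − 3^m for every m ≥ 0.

Base cases: L_0 = 2 and 3·6^0 − 3^0 = 2; L_1 = 15 and 3·6^1 − 3^1 = 15.
Assume L_i = 3·6^i − 3^i for all 0 ≤ i ≤ j, where j ≥ 1.
Then L_{j+1} = 9L_j − 18L_{j−1} = 9·(3·6^j − 3^j) − 18·(3·6^{j−1} − 3^{j−1}) = 3·(9·6 − 18)6^{j−1} − (9·3 − 18)3^{j−1} = 108·6^{j−1} − 9·3^{j−1} = 3·6^{j+1} − 3^{j+1}.
Hence L_m = 3·6^m − 3^m for every m ≥ 0, by strong induction.

L_m = 3·6^m − 3^m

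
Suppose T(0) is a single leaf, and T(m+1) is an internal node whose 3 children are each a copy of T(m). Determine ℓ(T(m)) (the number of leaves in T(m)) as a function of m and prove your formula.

Claim: ℓ(T(m)) = 3^m.

Base case: ℓ(T(0)) = 1, and 3^0 = 1.
Assume ℓ(T(r)) = 3^r.
Then ℓ(T(r+1)) = 3·ℓ(T(r)) = 3·3^r = 3^{r+1}.
By induction, ℓ(T(m)) = 3^m for all m ≥ 0.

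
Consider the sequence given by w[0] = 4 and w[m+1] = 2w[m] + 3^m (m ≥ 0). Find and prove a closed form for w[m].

Claim: w[m] = 3·2^m + 3^m.

Base case: w[0] = 4, and 3·2^0 + 3^0 = 3 + 1 = 4.
Assume w[k] = 3·2^k + 3^k for some k ≥ 0.
Then w[k+1] = 2w[k] + 3^k = 2·(3·2^k + 3^k) + 3^k = 3·2^{k+1} + 2·3^k + 3^k = 3·2^{k+1} + 3·3^k = 3·2^{k+1} + 3^{k+1}.
This completes the inductive step, so w[m] = 3·2^m + 3^m for all m ≥ 0.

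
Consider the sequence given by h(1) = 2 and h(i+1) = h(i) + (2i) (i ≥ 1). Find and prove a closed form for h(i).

Claim: h(i) = i^2 − i + 2.

Base case: h(1) = 2, and 1^2 − 1 + 2 = 2.
Assume h(r) = r^2 − r + 2.
Then h(r+1) = h(r) + (2r) = (r^2 − r + 2) + (2r) = r^2 + r + 2,
and (r+1)^2 − (r+1) + 2 = r^2 + r + 2.
This completes the inductive step, so h(i) = i^2 − i + 2 for all i ≥ 1.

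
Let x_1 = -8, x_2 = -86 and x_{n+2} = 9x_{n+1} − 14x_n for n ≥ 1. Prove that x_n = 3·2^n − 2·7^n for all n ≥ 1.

Base cases: x_1 = -8 and 3·2^1 − 2·7^1 = -8; x_2 = -86 and 3·2^2 − 2·7^2 = -86.
Assume x_i = 3·2^i − 2·7^i for all 1 ≤ i ≤ j, where j ≥ 2.
Then x_{j+1} = 9x_j − 14x_{j−1} = 9·(3·2^j − 2·7^j) − 14·(3·2^{j−1} − 2·7^{j−1}) = 3·(9·2 − 14)2^{j−1} − 2·(9·7 − 14)7^{j−1} = 12·2^{j−1} − 98·7^{j−1} = 3·2^{j+1} − 2·7^{j+1}.
So the formula holds for j+1, and by strong induction x_n = 3·2^n − 2·7^n for all n ≥ 1.

x_n = 3·2^n − 2·7^n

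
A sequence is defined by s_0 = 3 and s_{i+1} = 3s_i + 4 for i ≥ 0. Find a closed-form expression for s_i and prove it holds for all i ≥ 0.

Claim: s_i = 5·3^i − 2.

Base case: s_0 = 3, and 5·3^0 − 2 = 5 − 2 = 3.
Assume s_k = 5·3^k − 2 for some k ≥ 0.
Then s_{k+1} = 3s_k + 4 = 3·(5·3^k − 2) + 4 = 15·3^k − 6 + 4 = 5·3^{k+1} − 2.
This completes the inductive step, so s_i = 5·3^i − 2 for all i ≥ 0.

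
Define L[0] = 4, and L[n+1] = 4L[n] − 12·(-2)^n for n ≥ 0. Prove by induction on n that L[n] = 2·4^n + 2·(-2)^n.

Base case: L[0] = 4, and 2·4^0 + 2·(-2)^0 = 2 + 2 = 4.
Assume L[j] = 2·4^j + 2·(-2)^j for some j ≥ 0.
Then L[j+1] = 4L[j] − 12·(-2)^j = 4·(2·4^j + 2·(-2)^j) − 12·(-2)^j = 2·4^{j+1} + 8·(-2)^j − 12·(-2)^j = 2·4^{j+1} − 4·(-2)^j = 2·4^{j+1} + 2·(-2)^{j+1}.
By induction, L[n] = 2·4^n + 2·(-2)^n for all n ≥ 0.

L[n] = 2·4^n + 2·(-2)^n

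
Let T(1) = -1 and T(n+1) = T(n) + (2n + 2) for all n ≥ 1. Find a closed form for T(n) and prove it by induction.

Claim: T(n) = n^2 + n − 3.

Base case: T(1) = -1, and 1^2 + 1 − 3 = -1.
Assume T(k) = k^2 + k − 3.
Then T(k+1) = T(k) + (2k + 2) = (k^2 + k − 3) + (2k + 2) = k^2 + 3k − 1,
and (k+1)^2 + (k+1) − 3 = k^2 + 3k − 1.
By induction, T(n) = n^2 + n − 3 for all n ≥ 1.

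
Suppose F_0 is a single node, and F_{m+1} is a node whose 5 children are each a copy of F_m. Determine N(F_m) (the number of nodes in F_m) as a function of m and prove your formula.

Claim: N(F_m) = (5^{m+1} − 1)/4.

Base case: N(F_0) = 1, and (5^{0+1} − 1)/4 = 1.
Assume N(F_k) = (5^{k+1} − 1)/4.
Then N(F_{k+1}) = 1 + 5N(F_k) = 1 + 5·(5^{k+1} − 1)/4 = 1 + (5^{k+2} − 5)/4 = (4 + 5^{k+2} − 5)/4 = (5^{k+2} − 1)/4.
By induction, N(F_m) = (5^{m+1} − 1)/4 for all m ≥ 0.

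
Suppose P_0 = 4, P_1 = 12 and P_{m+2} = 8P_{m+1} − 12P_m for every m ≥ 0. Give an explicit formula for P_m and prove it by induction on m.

Claim: P_m = 3·2^m + 6^m.

Base cases: P_0 = 4 and 3·2^0 + 6^0 = 4; P_1 = 12 and 3·2^1 + 6^1 = 12.
Assume P_i = 3·2^i + 6^i for all 0 ≤ i ≤ j, where j ≥ 1.
Then P_{j+1} = 8P_j − 12P_{j−1} = 8·(3·2^j + 6^j) − 12·(3·2^{j−1} + 6^{j−1}) = 3·(8·2 − 12)2^{j−1} + (8·6 − 12)6^{j−1} = 12·2^{j−1} + 36·6^{j−1} = 3·2^{j+1} + 6^{j+1}.
Hence P_m = 3·2^m + 6^m for every m ≥ 0, by strong induction.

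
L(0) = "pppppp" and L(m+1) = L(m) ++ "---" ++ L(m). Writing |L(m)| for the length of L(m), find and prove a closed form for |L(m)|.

Claim: |L(m)| = 9·2^m − 3.

Base case: |L(0)| = 6, and 9·2^0 − 3 = 6.
Assume |L(j)| = 9·2^j − 3.
Then |L(j+1)| = |L(j)| + 3 + |L(j)| = 2|L(j)| + 3 = 2(9·2^j − 3) + 3 = 9·2^{j+1} − 6 + 3 = 9·2^{j+1} − 3.
This completes the inductive step, so |L(m)| = 9·2^m − 3 for all m ≥ 0.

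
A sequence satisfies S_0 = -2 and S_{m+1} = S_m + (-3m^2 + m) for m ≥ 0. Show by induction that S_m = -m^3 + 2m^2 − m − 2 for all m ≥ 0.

Base case: S_0 = -2, and -0^3 + 2·0^2 − 0 − 2 = -2.
Assume S_r = -r^3 + 2r^2 − r − 2.
Then S_{r+1} = S_r + (-3r^2 + r) = (-r^3 + 2r^2 − r − 2) + (-3r^2 + r) = -r^3 − r^2 − 2,
and -(r+1)^3 + 2·(r+1)^2 − (r+1) − 2 = -r^3 − r^2 − 2.
Hence S_m = -m^3 + 2m^2 − m − 2 for every m ≥ 0, by induction.

S_m = -m^3 + 2m^2 − m − 2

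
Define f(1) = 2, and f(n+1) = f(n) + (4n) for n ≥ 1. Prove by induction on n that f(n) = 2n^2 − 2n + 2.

Base case: f(1) = 2, and 2·1^2 − 2·1 + 2 = 2.
Assume f(k) = 2k^2 − 2k + 2.
Then f(k+1) = f(k) + (4k) = (2k^2 − 2k + 2) + (4k) = 2k^2 + 2k + 2,
and 2·(k+1)^2 − 2·(k+1) + 2 = 2k^2 + 2k + 2.
Hence f(n) = 2n^2 − 2n + 2 for every n ≥ 1, by induction.

f(n) = 2n^2 − 2n + 2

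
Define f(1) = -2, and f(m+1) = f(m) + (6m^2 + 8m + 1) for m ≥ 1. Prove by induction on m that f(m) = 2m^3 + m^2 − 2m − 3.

Base case: f(1) = -2, and 2·1^3 + 1^2 − 2·1 − 3 = -2.
Assume f(k) = 2k^3 + k^2 − 2k − 3.
Then f(k+1) = f(k) + (6k^2 + 8k + 1) = (2k^3 + k^2 − 2k − 3) + (6k^2 + 8k + 1) = 2k^3 + 7k^2 + 6k − 2,
and 2·(k+1)^3 + (k+1)^2 − 2·(k+1) − 3 = 2k^3 + 7k^2 + 6k − 2.
This completes the inductive step, so f(m) = 2m^3 + m^2 − 2m − 3 for all m ≥ 1.

f(m) = 2m^3 + m^2 − 2m − 3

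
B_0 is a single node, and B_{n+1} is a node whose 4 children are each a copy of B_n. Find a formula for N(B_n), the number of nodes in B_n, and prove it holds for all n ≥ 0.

Claim: N(B_n) = (4^{n+1} − 1)/3.

Base case: N(B_0) = 1, and (4^{0+1} − 1)/3 = 1.
Assume N(B_k) = (4^{k+1} − 1)/3.
Then N(B_{k+1}) = 1 + 4N(B_k) = 1 + 4·(4^{k+1} − 1)/3 = 1 + (4^{k+2} − 4)/3 = (3 + 4^{k+2} − 4)/3 = (4^{k+2} − 1)/3.
So the formula holds for k+1, and by induction N(B_n) = (4^{n+1} − 1)/3 for all n ≥ 0.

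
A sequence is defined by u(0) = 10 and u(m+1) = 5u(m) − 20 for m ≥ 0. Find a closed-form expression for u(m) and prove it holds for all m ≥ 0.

Claim: u(m) = 5^{m+1} + 5.

Base case: u(0) = 10, and 5^{0+1} + 5 = 5 + 5 = 10.
Assume u(r) = 5^{r+1} + 5 for some r ≥ 0.
Then u(r+1) = 5u(r) − 20 = 5·(5^{r+1} + 5) − 20 = 5^{r+2} + 25 − 20 = 5^{r+2} + 5.
By induction, u(m) = 5^{m+1} + 5 for all m ≥ 0.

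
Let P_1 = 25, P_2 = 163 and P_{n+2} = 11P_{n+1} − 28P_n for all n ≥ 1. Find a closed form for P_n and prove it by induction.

Claim: P_n = 3·7^n + 4^n.

Base cases: P_1 = 25 and 3·7^1 + 4^1 = 25; P_2 = 163 and 3·7^2 + 4^2 = 163.
Assume P_j = 3·7^j + 4^j for all 1 ≤ j ≤ r, where r ≥ 2.
Then P_{r+1} = 11P_r − 28P_{r−1} = 11·(3·7^r + 4^r) − 28·(3·7^{r−1} + 4^{r−1}) = 3·(11·7 − 28)7^{r−1} + (11·4 − 28)4^{r−1} = 147·7^{r−1} + 16·4^{r−1} = 3·7^{r+1} + 4^{r+1}.
By strong induction, P_n = 3·7^n + 4^n for all n ≥ 1.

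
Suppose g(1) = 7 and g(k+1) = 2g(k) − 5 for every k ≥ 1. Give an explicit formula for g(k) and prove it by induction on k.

Claim: g(k) = 2^k + 5.

Base case: g(1) = 7, and 2^1 + 5 = 2 + 5 = 7.
Assume g(r) = 2^r + 5 for some r ≥ 1.
Then g(r+1) = 2g(r) − 5 = 2·(2^r + 5) − 5 = 2^{r+1} + 10 − 5 = 2^{r+1} + 5.
So the formula holds for r+1, and by induction g(k) = 2^k + 5 for all k ≥ 1.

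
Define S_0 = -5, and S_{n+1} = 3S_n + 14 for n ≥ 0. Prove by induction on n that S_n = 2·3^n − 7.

Base case: S_0 = -5, and 2·3^0 − 7 = 2 − 7 = -5.
Assume S_r = 2·3^r − 7 for some r ≥ 0.
Then S_{r+1} = 3S_r + 14 = 3·(2·3^r − 7) + 14 = 6·3^r − 21 + 14 = 2·3^{r+1} − 7.
Hence S_n = 2·3^n − 7 for every n ≥ 0, by induction.

S_n = 2·3^n − 7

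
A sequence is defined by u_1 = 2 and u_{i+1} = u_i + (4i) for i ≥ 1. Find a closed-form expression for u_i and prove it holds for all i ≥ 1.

Claim: u_i = 2i^2 − 2i + 2.

Base case: u_1 = 2, and 2·1^2 − 2·1 + 2 = 2.
Assume u_r = 2r^2 − 2r + 2.
Then u_{r+1} = u_r + (4r) = (2r^2 − 2r + 2) + (4r) = 2r^2 + 2r + 2,
and 2·(r+1)^2 − 2·(r+1) + 2 = 2r^2 + 2r + 2.
By induction, u_i = 2i^2 − 2i + 2 for all i ≥ 1.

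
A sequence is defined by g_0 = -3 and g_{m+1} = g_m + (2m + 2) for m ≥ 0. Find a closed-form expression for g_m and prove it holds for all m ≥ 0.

Claim: g_m = m^2 + m − 3.

Base case: g_0 = -3, and 0^2 + 0 − 3 = -3.
Assume g_j = j^2 + j − 3.
Then g_{j+1} = g_j + (2j + 2) = (j^2 + j − 3) + (2j + 2) = j^2 + 3j − 1,
and (j+1)^2 + (j+1) − 3 = j^2 + 3j − 1.
Hence g_m = m^2 + m − 3 for every m ≥ 0, by induction.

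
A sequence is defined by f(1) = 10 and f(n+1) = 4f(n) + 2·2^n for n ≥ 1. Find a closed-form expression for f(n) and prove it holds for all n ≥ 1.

Claim: f(n) = 3·4^n − 2^n.

Base case: f(1) = 10, and 3·4^1 − 2^1 = 12 − 2 = 10.
Assume f(k) = 3·4^k − 2^k for some k ≥ 1.
Then f(k+1) = 4f(k) + 2·2^k = 4·(3·4^k − 2^k) + 2·2^k = 3·4^{k+1} − 4·2^k + 2·2^k = 3·4^{k+1} − 2·2^k = 3·4^{k+1} − 2^{k+1}.
By induction, f(n) = 3·4^n − 2^n for all n ≥ 1.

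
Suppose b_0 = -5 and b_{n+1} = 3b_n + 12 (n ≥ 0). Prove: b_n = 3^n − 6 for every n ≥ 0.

Base case: b_0 = -5, and 3^0 − 6 = 1 − 6 = -5.
Assume b_j = 3^j − 6 for some j ≥ 0.
Then b_{j+1} = 3b_j + 12 = 3·(3^j − 6) + 12 = 3^{j+1} − 18 + 12 = 3^{j+1} − 6.
By induction, b_n = 3^n − 6 for all n ≥ 0.

b_n = 3^n − 6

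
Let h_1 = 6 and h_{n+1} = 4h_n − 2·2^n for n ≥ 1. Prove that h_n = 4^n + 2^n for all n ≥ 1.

Base case: h_1 = 6, and 4^1 + 2^1 = 4 + 2 = 6.
Assume h_j = 4^j + 2^j for some j ≥ 1.
Then h_{j+1} = 4h_j − 2·2^j = 4·(4^j + 2^j) − 2·2^j = 4^{j+1} + 4·2^j − 2·2^j = 4^{j+1} + 2·2^j = 4^{j+1} + 2^{j+1}.
So the formula holds for j+1, and by induction h_n = 4^n + 2^n for all n ≥ 1.

h_n = 4^n + 2^n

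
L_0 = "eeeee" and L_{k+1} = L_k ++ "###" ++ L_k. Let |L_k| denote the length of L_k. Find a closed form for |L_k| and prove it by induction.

Claim: |L_k| = 2^{k+3} − 3.

Base case: |L_0| = 5, and 2^{0+3} − 3 = 5.
Assume |L_j| = 2^{j+3} − 3.
Then |L_{j+1}| = |L_j| + 3 + |L_j| = 2|L_j| + 3 = 2(2^{j+3} − 3) + 3 = 2^{j+1+3} − 6 + 3 = 2^{j+1+3} − 3.
So the formula holds for j+1, and by induction |L_k| = 2^{k+3} − 3 for all k ≥ 0.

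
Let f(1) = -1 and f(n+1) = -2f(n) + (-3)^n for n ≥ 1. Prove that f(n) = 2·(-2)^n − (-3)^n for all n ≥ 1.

Base case: f(1) = -1, and 2·(-2)^1 − (-3)^1 = -4 + 3 = -1.
Assume f(m) = 2·(-2)^m − (-3)^m for some m ≥ 1.
Then f(m+1) = -2f(m) + (-3)^m = -2·(2·(-2)^m − (-3)^m) + (-3)^m = 2·(-2)^{m+1} + 2·(-3)^m + (-3)^m = 2·(-2)^{m+1} + 3·(-3)^m = 2·(-2)^{m+1} − (-3)^{m+1}.
So the formula holds for m+1, and by induction f(n) = 2·(-2)^n − (-3)^n for all n ≥ 1.

f(n) = 2·(-2)^n − (-3)^n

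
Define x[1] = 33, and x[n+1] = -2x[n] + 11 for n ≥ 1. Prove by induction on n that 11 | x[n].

Base case: x[1] = 33 = 11·3, so 11 | x[1].
Assume 11 | x[j], so x[j] = 11t for some integer t.
Then x[j+1] = -2x[j] + 11 = -2·(11t) + 11 = 11(-2t + 1), so 11 | x[j+1].
So the property holds for j+1, and by induction 11 | x[n] for all n ≥ 1.

11 | x[n]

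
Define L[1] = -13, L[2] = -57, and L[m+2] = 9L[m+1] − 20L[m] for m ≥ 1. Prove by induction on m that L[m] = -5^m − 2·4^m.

Base cases: L[1] = -13 and -5^1 − 2·4^1 = -13; L[2] = -57 and -5^2 − 2·4^2 = -57.
Assume L[i] = -5^i − 2·4^i for all 1 ≤ i ≤ j, where j ≥ 2.
Then L[j+1] = 9L[j] − 20L[j−1] = 9·(-5^j − 2·4^j) − 20·(-5^{j−1} − 2·4^{j−1}) = -(9·5 − 20)5^{j−1} − 2·(9·4 − 20)4^{j−1} = -25·5^{j−1} − 32·4^{j−1} = -5^{j+1} − 2·4^{j+1}.
So the formula holds for j+1, and by strong induction L[m] = -5^m − 2·4^m for all m ≥ 1.

L[m] = -5^m − 2·4^m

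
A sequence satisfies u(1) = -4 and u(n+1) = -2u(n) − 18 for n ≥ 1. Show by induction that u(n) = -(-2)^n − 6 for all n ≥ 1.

Base case: u(1) = -4, and -(-2)^1 − 6 = 2 − 6 = -4.
Assume u(r) = -(-2)^r − 6 for some r ≥ 1.
Then u(r+1) = -2u(r) − 18 = -2·(-(-2)^r − 6) − 18 = 2·(-2)^r + 12 − 18 = -(-2)^{r+1} − 6.
This completes the inductive step, so u(n) = -(-2)^n − 6 for all n ≥ 1.

u(n) = -(-2)^n − 6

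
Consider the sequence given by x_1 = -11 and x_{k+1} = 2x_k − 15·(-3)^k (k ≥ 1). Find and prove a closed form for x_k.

Claim: x_k = -2^k + 3·(-3)^k.

Base case: x_1 = -11, and -2^1 + 3·(-3)^1 = -2 − 9 = -11.
Assume x_r = -2^r + 3·(-3)^r for some r ≥ 1.
Then x_{r+1} = 2x_r − 15·(-3)^r = 2·(-2^r + 3·(-3)^r) − 15·(-3)^r = -2^{r+1} + 6·(-3)^r − 15·(-3)^r = -2^{r+1} − 9·(-3)^r = -2^{r+1} + 3·(-3)^{r+1}.
This completes the inductive step, so x_k = -2^k + 3·(-3)^k for all k ≥ 1.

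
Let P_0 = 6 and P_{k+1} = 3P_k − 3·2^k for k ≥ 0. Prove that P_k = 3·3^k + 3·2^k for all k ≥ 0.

Base case: P_0 = 6, and 3·3^0 + 3·2^0 = 3 + 3 = 6.
Assume P_m = 3·3^m + 3·2^m for some m ≥ 0.
Then P_{m+1} = 3P_m − 3·2^m = 3·(3·3^m + 3·2^m) − 3·2^m = 3·3^{m+1} + 9·2^m − 3·2^m = 3·3^{m+1} + 6·2^m = 3·3^{m+1} + 3·2^{m+1}.
This completes the inductive step, so P_k = 3·3^k + 3·2^k for all k ≥ 0.

P_k = 3·3^k + 3·2^k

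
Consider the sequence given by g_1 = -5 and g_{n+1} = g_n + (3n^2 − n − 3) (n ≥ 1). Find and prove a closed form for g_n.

Claim: g_n = n^3 − 2n^2 − 2n − 2.

Base case: g_1 = -5, and 1^3 − 2·1^2 − 2·1 − 2 = -5.
Assume g_r = r^3 − 2r^2 − 2r − 2.
Then g_{r+1} = g_r + (3r^2 − r − 3) = (r^3 − 2r^2 − 2r − 2) + (3r^2 − r − 3) = r^3 + r^2 − 3r − 5,
and (r+1)^3 − 2·(r+1)^2 − 2·(r+1) − 2 = r^3 + r^2 − 3r − 5.
By induction, g_n = n^3 − 2n^2 − 2n − 2 for all n ≥ 1.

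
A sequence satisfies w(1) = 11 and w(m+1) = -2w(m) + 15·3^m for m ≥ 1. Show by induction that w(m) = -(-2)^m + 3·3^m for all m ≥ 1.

Base case: w(1) = 11, and -(-2)^1 + 3·3^1 = 2 + 9 = 11.
Assume w(r) = -(-2)^r + 3·3^r for some r ≥ 1.
Then w(r+1) = -2w(r) + 15·3^r = -2·(-(-2)^r + 3·3^r) + 15·3^r = -(-2)^{r+1} − 6·3^r + 15·3^r = -(-2)^{r+1} + 9·3^r = -(-2)^{r+1} + 3·3^{r+1}.
So the formula holds for r+1, and by induction w(m) = -(-2)^m + 3·3^m for all m ≥ 1.

w(m) = -(-2)^m + 3·3^m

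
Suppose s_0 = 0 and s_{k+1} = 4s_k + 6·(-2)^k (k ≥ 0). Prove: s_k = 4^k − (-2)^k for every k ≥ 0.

Base case: s_0 = 0, and 4^0 − (-2)^0 = 1 − 1 = 0.
Assume s_r = 4^r − (-2)^r for some r ≥ 0.
Then s_{r+1} = 4s_r + 6·(-2)^r = 4·(4^r − (-2)^r) + 6·(-2)^r = 4^{r+1} − 4·(-2)^r + 6·(-2)^r = 4^{r+1} + 2·(-2)^r = 4^{r+1} − (-2)^{r+1}.
By induction, s_k = 4^k − (-2)^k for all k ≥ 0.

s_k = 4^k − (-2)^k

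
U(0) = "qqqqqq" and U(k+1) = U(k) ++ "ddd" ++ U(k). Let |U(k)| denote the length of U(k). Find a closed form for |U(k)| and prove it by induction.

Claim: |U(k)| = 9·2^k − 3.

Base case: |U(0)| = 6, and 9·2^0 − 3 = 6.
Assume |U(j)| = 9·2^j − 3.
Then |U(j+1)| = |U(j)| + 3 + |U(j)| = 2|U(j)| + 3 = 2(9·2^j − 3) + 3 = 9·2^{j+1} − 6 + 3 = 9·2^{j+1} − 3.
Hence |U(k)| = 9·2^k − 3 for every k ≥ 0, by induction.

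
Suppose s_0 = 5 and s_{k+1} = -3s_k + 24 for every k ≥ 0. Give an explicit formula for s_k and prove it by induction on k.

Claim: s_k = -(-3)^k + 6.

Base case: s_0 = 5, and -(-3)^0 + 6 = -1 + 6 = 5.
Assume s_j = -(-3)^j + 6 for some j ≥ 0.
Then s_{j+1} = -3s_j + 24 = -3·(-(-3)^j + 6) + 24 = 3·(-3)^j − 18 + 24 = -(-3)^{j+1} + 6.
This completes the inductive step, so s_k = -(-3)^k + 6 for all k ≥ 0.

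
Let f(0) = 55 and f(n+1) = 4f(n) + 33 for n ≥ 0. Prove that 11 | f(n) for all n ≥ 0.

Base case: f(0) = 55 = 11·5, so 11 | f(0).
Assume 11 | f(j), so f(j) = 11t for some integer t.
Then f(j+1) = 4f(j) + 33 = 4·(11t) + 33 = 11(4t + 3), so 11 | f(j+1).
So the property holds for j+1, and by induction 11 | f(n) for all n ≥ 0.

11 | f(n)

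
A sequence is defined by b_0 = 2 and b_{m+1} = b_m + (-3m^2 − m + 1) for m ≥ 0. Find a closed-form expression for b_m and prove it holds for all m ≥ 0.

Claim: b_m = -m^3 + m^2 + m + 2.

Base case: b_0 = 2, and -0^3 + 0^2 + 0 + 2 = 2.
Assume b_r = -r^3 + r^2 + r + 2.
Then b_{r+1} = b_r + (-3r^2 − r + 1) = (-r^3 + r^2 + r + 2) + (-3r^2 − r + 1) = -r^3 − 2r^2 + 3,
and -(r+1)^3 + (r+1)^2 + (r+1) + 2 = -r^3 − 2r^2 + 3.
This completes the inductive step, so b_m = -m^3 + m^2 + m + 2 for all m ≥ 0.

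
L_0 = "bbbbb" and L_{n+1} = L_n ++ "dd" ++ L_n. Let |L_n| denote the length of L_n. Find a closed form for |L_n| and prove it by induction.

Claim: |L_n| = 7·2^n − 2.

Base case: |L_0| = 5, and 7·2^0 − 2 = 5.
Assume |L_k| = 7·2^k − 2.
Then |L_{k+1}| = |L_k| + 2 + |L_k| = 2|L_k| + 2 = 2(7·2^k − 2) + 2 = 7·2^{k+1} − 4 + 2 = 7·2^{k+1} − 2.
So the formula holds for k+1, and by induction |L_n| = 7·2^n − 2 for all n ≥ 0.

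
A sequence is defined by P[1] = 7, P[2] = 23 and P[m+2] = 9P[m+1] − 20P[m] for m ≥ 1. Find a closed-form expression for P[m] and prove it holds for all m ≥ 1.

Claim: P[m] = 3·4^m − 5^m.

Base cases: P[1] = 7 and 3·4^1 − 5^1 = 7; P[2] = 23 and 3·4^2 − 5^2 = 23.
Assume P[j] = 3·4^j − 5^j for all 1 ≤ j ≤ k, where k ≥ 2.
Then P[k+1] = 9P[k] − 20P[k−1] = 9·(3·4^k − 5^k) − 20·(3·4^{k−1} − 5^{k−1}) = 3·(9·4 − 20)4^{k−1} − (9·5 − 20)5^{k−1} = 48·4^{k−1} − 25·5^{k−1} = 3·4^{k+1} − 5^{k+1}.
So the formula holds for k+1, and by strong induction P[m] = 3·4^m − 5^m for all m ≥ 1.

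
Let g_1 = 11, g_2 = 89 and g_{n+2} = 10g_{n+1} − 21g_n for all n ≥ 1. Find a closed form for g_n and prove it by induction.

Claim: g_n = -3^n + 2·7^n.

Base cases: g_1 = 11 and -3^1 + 2·7^1 = 11; g_2 = 89 and -3^2 + 2·7^2 = 89.
Assume g_j = -3^j + 2·7^j for all 1 ≤ j ≤ r, where r ≥ 2.
Then g_{r+1} = 10g_r − 21g_{r−1} = 10·(-3^r + 2·7^r) − 21·(-3^{r−1} + 2·7^{r−1}) = -(10·3 − 21)3^{r−1} + 2·(10·7 − 21)7^{r−1} = -9·3^{r−1} + 98·7^{r−1} = -3^{r+1} + 2·7^{r+1}.
This completes the inductive step, so g_n = -3^n + 2·7^n for all n ≥ 1.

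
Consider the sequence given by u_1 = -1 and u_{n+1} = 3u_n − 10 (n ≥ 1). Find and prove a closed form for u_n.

Claim: u_n = -2·3^n + 5.

Base case: u_1 = -1, and -2·3^1 + 5 = -6 + 5 = -1.
Assume u_j = -2·3^j + 5 for some j ≥ 1.
Then u_{j+1} = 3u_j − 10 = 3·(-2·3^j + 5) − 10 = -6·3^j + 15 − 10 = -2·3^{j+1} + 5.
Hence u_n = -2·3^n + 5 for every n ≥ 1, by induction.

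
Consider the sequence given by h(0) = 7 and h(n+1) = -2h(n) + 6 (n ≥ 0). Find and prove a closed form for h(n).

Claim: h(n) = 5·(-2)^n + 2.

Base case: h(0) = 7, and 5·(-2)^0 + 2 = 5 + 2 = 7.
Assume h(k) = 5·(-2)^k + 2 for some k ≥ 0.
Then h(k+1) = -2h(k) + 6 = -2·(5·(-2)^k + 2) + 6 = -10·(-2)^k − 4 + 6 = 5·(-2)^{k+1} + 2.
By induction, h(n) = 5·(-2)^n + 2 for all n ≥ 0.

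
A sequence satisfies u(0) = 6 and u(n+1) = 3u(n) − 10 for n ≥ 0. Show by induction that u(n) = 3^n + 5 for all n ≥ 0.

Base case: u(0) = 6, and 3^0 + 5 = 1 + 5 = 6.
Assume u(m) = 3^m + 5 for some m ≥ 0.
Then u(m+1) = 3u(m) − 10 = 3·(3^m + 5) − 10 = 3^{m+1} + 15 − 10 = 3^{m+1} + 5.
This completes the inductive step, so u(n) = 3^n + 5 for all n ≥ 0.

u(n) = 3^n + 5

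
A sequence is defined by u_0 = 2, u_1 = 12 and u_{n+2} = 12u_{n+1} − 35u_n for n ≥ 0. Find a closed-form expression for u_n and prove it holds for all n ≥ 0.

Claim: u_n = 7^n + 5^n.

Base cases: u_0 = 2 and 7^0 + 5^0 = 2; u_1 = 12 and 7^1 + 5^1 = 12.
Assume u_i = 7^i + 5^i for all 0 ≤ i ≤ j, where j ≥ 1.
Then u_{j+1} = 12u_j − 35u_{j−1} = 12·(7^j + 5^j) − 35·(7^{j−1} + 5^{j−1}) = (12·7 − 35)7^{j−1} + (12·5 − 35)5^{j−1} = 49·7^{j−1} + 25·5^{j−1} = 7^{j+1} + 5^{j+1}.
By strong induction, u_n = 7^n + 5^n for all n ≥ 0.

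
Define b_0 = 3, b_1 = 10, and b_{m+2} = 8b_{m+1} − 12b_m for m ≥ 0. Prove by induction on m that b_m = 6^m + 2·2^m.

Base cases: b_0 = 3 and 6^0 + 2·2^0 = 3; b_1 = 10 and 6^1 + 2·2^1 = 10.
Assume b_i = 6^i + 2·2^i for all 0 ≤ i ≤ j, where j ≥ 1.
Then b_{j+1} = 8b_j − 12b_{j−1} = 8·(6^j + 2·2^j) − 12·(6^{j−1} + 2·2^{j−1}) = (8·6 − 12)6^{j−1} + 2·(8·2 − 12)2^{j−1} = 36·6^{j−1} + 8·2^{j−1} = 6^{j+1} + 2·2^{j+1}.
This completes the inductive step, so b_m = 6^m + 2·2^m for all m ≥ 0.

b_m = 6^m + 2·2^m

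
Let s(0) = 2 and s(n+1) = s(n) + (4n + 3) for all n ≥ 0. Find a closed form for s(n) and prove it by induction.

Claim: s(n) = 2n^2 + n + 2.

Base case: s(0) = 2, and 2·0^2 + 0 + 2 = 2.
Assume s(j) = 2j^2 + j + 2.
Then s(j+1) = s(j) + (4j + 3) = (2j^2 + j + 2) + (4j + 3) = 2j^2 + 5j + 5,
and 2·(j+1)^2 + (j+1) + 2 = 2j^2 + 5j + 5.
This completes the inductive step, so s(n) = 2n^2 + n + 2 for all n ≥ 0.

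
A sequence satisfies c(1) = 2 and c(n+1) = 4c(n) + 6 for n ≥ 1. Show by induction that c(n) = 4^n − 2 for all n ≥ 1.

Base case: c(1) = 2, and 4^1 − 2 = 4 − 2 = 2.
Assume c(j) = 4^j − 2 for some j ≥ 1.
Then c(j+1) = 4c(j) + 6 = 4·(4^j − 2) + 6 = 4^{j+1} − 8 + 6 = 4^{j+1} − 2.
So the formula holds for j+1, and by induction c(n) = 4^n − 2 for all n ≥ 1.

c(n) = 4^n − 2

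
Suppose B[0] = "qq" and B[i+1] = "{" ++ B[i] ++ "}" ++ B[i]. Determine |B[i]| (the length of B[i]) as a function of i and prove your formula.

Claim: |B[i]| = 2^{i+2} − 2.

Base case: |B[0]| = 2, and 2^{0+2} − 2 = 2.
Assume |B[k]| = 2^{k+2} − 2.
Then |B[k+1]| = 1 + |B[k]| + 1 + |B[k]| = 2|B[k]| + 2 = 2(2^{k+2} − 2) + 2 = 2^{k+3} − 4 + 2 = 2^{k+3} − 2.
This completes the inductive step, so |B[i]| = 2^{i+2} − 2 for all i ≥ 0.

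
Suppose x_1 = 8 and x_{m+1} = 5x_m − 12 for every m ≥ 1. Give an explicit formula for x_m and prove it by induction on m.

Claim: x_m = 5^m + 3.

Base case: x_1 = 8, and 5^1 + 3 = 5 + 3 = 8.
Assume x_k = 5^k + 3 for some k ≥ 1.
Then x_{k+1} = 5x_k − 12 = 5·(5^k + 3) − 12 = 5^{k+1} + 15 − 12 = 5^{k+1} + 3.
This completes the inductive step, so x_m = 5^m + 3 for all m ≥ 1.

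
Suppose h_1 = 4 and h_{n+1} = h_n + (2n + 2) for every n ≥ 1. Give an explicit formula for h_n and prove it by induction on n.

Claim: h_n = n^2 + n + 2.

Base case: h_1 = 4, and 1^2 + 1 + 2 = 4.
Assume h_r = r^2 + r + 2.
Then h_{r+1} = h_r + (2r + 2) = (r^2 + r + 2) + (2r + 2) = r^2 + 3r + 4,
and (r+1)^2 + (r+1) + 2 = r^2 + 3r + 4.
By induction, h_n = n^2 + n + 2 for all n ≥ 1.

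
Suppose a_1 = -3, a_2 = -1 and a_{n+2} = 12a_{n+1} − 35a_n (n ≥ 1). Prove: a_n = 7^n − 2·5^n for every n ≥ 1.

Base cases: a_1 = -3 and 7^1 − 2·5^1 = -3; a_2 = -1 and 7^2 − 2·5^2 = -1.
Assume a_j = 7^j − 2·5^j for all 1 ≤ j ≤ r, where r ≥ 2.
Then a_{r+1} = 12a_r − 35a_{r−1} = 12·(7^r − 2·5^r) − 35·(7^{r−1} − 2·5^{r−1}) = (12·7 − 35)7^{r−1} − 2·(12·5 − 35)5^{r−1} = 49·7^{r−1} − 50·5^{r−1} = 7^{r+1} − 2·5^{r+1}.
This completes the inductive step, so a_n = 7^n − 2·5^n for all n ≥ 1.

a_n = 7^n − 2·5^n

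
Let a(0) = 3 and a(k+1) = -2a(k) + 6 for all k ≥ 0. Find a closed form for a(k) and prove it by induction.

Claim: a(k) = (-2)^k + 2.

Base case: a(0) = 3, and (-2)^0 + 2 = 1 + 2 = 3.
Assume a(r) = (-2)^r + 2 for some r ≥ 0.
Then a(r+1) = -2a(r) + 6 = -2·((-2)^r + 2) + 6 = -2·(-2)^r − 4 + 6 = (-2)^{r+1} + 2.
Hence a(k) = (-2)^k + 2 for every k ≥ 0, by induction.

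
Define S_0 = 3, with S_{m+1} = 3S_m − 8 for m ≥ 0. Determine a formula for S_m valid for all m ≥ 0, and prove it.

Claim: S_m = -3^m + 4.

Base case: S_0 = 3, and -3^0 + 4 = -1 + 4 = 3.
Assume S_j = -3^j + 4 for some j ≥ 0.
Then S_{j+1} = 3S_j − 8 = 3·(-3^j + 4) − 8 = -3^{j+1} + 12 − 8 = -3^{j+1} + 4.
This completes the inductive step, so S_m = -3^m + 4 for all m ≥ 0.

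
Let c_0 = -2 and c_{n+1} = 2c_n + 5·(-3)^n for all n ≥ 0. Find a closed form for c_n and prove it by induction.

Claim: c_n = -2^n − (-3)^n.

Base case: c_0 = -2, and -2^0 − (-3)^0 = -1 − 1 = -2.
Assume c_m = -2^m − (-3)^m for some m ≥ 0.
Then c_{m+1} = 2c_m + 5·(-3)^m = 2·(-2^m − (-3)^m) + 5·(-3)^m = -2^{m+1} − 2·(-3)^m + 5·(-3)^m = -2^{m+1} + 3·(-3)^m = -2^{m+1} − (-3)^{m+1}.
This completes the inductive step, so c_n = -2^n − (-3)^n for all n ≥ 0.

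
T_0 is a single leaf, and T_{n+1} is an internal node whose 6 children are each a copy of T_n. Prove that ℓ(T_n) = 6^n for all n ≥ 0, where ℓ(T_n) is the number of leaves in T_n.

Base case: ℓ(T_0) = 1, and 6^0 = 1.
Assume ℓ(T_j) = 6^j.
Then ℓ(T_{j+1}) = 6·ℓ(T_j) = 6·6^j = 6^{j+1}.
By induction, ℓ(T_n) = 6^n for all n ≥ 0.

ℓ(T_n) = 6^n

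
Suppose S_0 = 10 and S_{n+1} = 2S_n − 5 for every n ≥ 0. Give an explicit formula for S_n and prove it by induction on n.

Claim: S_n = 5·2^n + 5.

Base case: S_0 = 10, and 5·2^0 + 5 = 5 + 5 = 10.
Assume S_k = 5·2^k + 5 for some k ≥ 0.
Then S_{k+1} = 2S_k − 5 = 2·(5·2^k + 5) − 5 = 10·2^k + 10 − 5 = 5·2^{k+1} + 5.
So the formula holds for k+1, and by induction S_n = 5·2^n + 5 for all n ≥ 0.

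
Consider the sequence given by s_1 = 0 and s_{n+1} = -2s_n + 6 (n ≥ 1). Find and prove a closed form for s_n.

Claim: s_n = (-2)^n + 2.

Base case: s_1 = 0, and (-2)^1 + 2 = -2 + 2 = 0.
Assume s_r = (-2)^r + 2 for some r ≥ 1.
Then s_{r+1} = -2s_r + 6 = -2·((-2)^r + 2) + 6 = -2·(-2)^r − 4 + 6 = (-2)^{r+1} + 2.
So the formula holds for r+1, and by induction s_n = (-2)^n + 2 for all n ≥ 1.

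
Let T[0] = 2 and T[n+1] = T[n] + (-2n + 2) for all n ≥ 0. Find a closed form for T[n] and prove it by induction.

Claim: T[n] = -n^2 + 3n + 2.

Base case: T[0] = 2, and -0^2 + 3·0 + 2 = 2.
Assume T[j] = -j^2 + 3j + 2.
Then T[j+1] = T[j] + (-2j + 2) = (-j^2 + 3j + 2) + (-2j + 2) = -j^2 + j + 4,
and -(j+1)^2 + 3·(j+1) + 2 = -j^2 + j + 4.
This completes the inductive step, so T[n] = -n^2 + 3n + 2 for all n ≥ 0.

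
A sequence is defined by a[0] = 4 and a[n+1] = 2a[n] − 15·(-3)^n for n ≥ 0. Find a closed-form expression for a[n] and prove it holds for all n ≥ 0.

Claim: a[n] = 2^n + 3·(-3)^n.

Base case: a[0] = 4, and 2^0 + 3·(-3)^0 = 1 + 3 = 4.
Assume a[j] = 2^j + 3·(-3)^j for some j ≥ 0.
Then a[j+1] = 2a[j] − 15·(-3)^j = 2·(2^j + 3·(-3)^j) − 15·(-3)^j = 2^{j+1} + 6·(-3)^j − 15·(-3)^j = 2^{j+1} − 9·(-3)^j = 2^{j+1} + 3·(-3)^{j+1}.
So the formula holds for j+1, and by induction a[n] = 2^n + 3·(-3)^n for all n ≥ 0.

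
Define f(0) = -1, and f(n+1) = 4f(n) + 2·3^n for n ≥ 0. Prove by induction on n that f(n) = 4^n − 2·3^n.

Base case: f(0) = -1, and 4^0 − 2·3^0 = 1 − 2 = -1.
Assume f(m) = 4^m − 2·3^m for some m ≥ 0.
Then f(m+1) = 4f(m) + 2·3^m = 4·(4^m − 2·3^m) + 2·3^m = 4^{m+1} − 8·3^m + 2·3^m = 4^{m+1} − 6·3^m = 4^{m+1} − 2·3^{m+1}.
Hence f(n) = 4^n − 2·3^n for every n ≥ 0, by induction.

f(n) = 4^n − 2·3^n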